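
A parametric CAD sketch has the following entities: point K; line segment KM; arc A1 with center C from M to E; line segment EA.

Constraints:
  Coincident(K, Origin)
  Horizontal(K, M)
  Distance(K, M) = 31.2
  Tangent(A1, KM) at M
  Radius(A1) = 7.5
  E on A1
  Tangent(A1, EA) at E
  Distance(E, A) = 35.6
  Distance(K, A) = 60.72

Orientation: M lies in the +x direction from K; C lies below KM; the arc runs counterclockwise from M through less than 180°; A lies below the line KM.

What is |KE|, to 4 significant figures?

27.50

K is at the origin; K and M share the same y with |KM| = 31.2 and M on the +x side, so M = (31.20, 0.000). Since A1 is tangent to KM there, CM ⟂ KM, so C = M + (0, -7.5) = (31.20, -7.500). Since CE ⟂ EA (tangency), |CA| = √(7.5² + 35.6²) = 36.38 regardless of where E sits on A1. So A lies on both circle(K, 60.72) and circle(C, 36.38); the below-KM intersection is A = (44.42, -41.39). E is the foot of the tangent from A: E = (24.93, -11.61).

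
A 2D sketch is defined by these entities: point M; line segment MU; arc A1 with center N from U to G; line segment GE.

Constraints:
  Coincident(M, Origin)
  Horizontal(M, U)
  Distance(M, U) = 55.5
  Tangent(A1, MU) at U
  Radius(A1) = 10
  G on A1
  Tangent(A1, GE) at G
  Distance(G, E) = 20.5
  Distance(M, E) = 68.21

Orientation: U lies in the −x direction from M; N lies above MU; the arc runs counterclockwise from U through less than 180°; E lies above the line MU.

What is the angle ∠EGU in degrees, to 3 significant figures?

116°

Checks: |NG| = 10.00 ✓; ∠(NG, GE) = 90.00° ✓; |GE| = 20.50 ✓; |ME| = 68.21 ✓.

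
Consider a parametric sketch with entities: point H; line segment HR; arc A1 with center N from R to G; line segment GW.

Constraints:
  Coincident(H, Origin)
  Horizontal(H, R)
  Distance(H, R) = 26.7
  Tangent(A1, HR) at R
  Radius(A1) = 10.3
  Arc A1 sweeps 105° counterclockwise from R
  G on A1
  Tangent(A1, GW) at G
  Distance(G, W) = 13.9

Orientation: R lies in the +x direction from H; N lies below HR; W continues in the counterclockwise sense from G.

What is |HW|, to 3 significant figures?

33.3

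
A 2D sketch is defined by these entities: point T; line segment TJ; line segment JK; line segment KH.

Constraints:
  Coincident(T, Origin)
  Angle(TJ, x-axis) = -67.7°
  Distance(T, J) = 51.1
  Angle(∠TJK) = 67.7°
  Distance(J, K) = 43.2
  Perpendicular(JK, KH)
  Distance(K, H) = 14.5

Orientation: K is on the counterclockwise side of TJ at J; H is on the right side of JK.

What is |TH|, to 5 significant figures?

66.208

T is at the origin; TJ runs at -67.7° with length 51.1, so J = 51.1·(cos -67.7°, sin -67.7°) = (19.390, -47.278). ∠TJK = 67.7°, so JK runs at -67.7° + (180° − 67.7°) = 44.600° from the x-axis; with |JK| = 43.2, K = J + 43.2·(cos 44.600°, sin 44.600°) = (50.150, -16.945). JK ⟂ KH; with |KH| = 14.5 on the right of JK, H = K + 14.5·(0.70215, -0.71203) = (60.331, -27.270). Then |TH| = |H − T| = 66.208.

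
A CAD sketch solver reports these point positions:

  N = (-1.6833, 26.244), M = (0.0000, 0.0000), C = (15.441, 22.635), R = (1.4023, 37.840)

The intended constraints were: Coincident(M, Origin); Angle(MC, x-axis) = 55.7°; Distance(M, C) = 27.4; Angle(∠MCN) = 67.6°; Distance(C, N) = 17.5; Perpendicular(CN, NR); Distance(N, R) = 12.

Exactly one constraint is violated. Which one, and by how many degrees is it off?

Perpendicular(CN, NR) — off by 3.00°.

M = (0.00, 0.00) ✓; MC at 55.70° ✓; |MC| = 27.40 ✓; ∠MCN = 67.60° ✓; |CN| = 17.50 ✓; ∠(CN, NR) = 93.00° ✗; |NR| = 12.00 ✓.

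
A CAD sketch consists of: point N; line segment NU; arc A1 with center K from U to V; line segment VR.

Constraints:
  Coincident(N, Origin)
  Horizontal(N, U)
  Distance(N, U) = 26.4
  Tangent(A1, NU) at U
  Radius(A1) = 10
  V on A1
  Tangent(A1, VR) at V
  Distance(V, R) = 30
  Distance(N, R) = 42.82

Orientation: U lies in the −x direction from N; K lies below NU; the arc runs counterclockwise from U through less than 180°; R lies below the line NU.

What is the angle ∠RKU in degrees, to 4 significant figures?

160.4°

N is at the origin; NU is horizontal with |NU| = 26.4 and U on the −x side, so U = (-26.40, 0.000). A1 meets NU tangentially, so KU is at right angles to NU, so K = U + (0, -10) = (-26.40, -10.00). Since KV ⟂ VR (tangency), |KR| = √(10.0² + 30.0²) = 31.62 regardless of where V sits on A1. So R lies on both circle(N, 42.82) and circle(K, 31.62); the below-NU intersection is R = (-15.81, -39.80). V is the foot of the tangent from R: V = (-34.28, -16.16).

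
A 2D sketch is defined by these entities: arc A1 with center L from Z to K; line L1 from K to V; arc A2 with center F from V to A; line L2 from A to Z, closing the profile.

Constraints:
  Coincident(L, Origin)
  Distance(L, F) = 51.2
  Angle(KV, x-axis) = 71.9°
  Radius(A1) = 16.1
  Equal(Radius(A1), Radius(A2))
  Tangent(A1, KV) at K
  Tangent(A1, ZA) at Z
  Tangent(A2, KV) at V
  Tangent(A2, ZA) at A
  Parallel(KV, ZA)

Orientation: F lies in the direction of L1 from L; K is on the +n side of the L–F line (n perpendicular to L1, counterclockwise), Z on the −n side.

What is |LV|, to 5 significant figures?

53.672

The slot axis is L1's direction at 71.9°, so u = (cos 71.9°, sin 71.9°) = (0.31068, 0.95052) and n = (−sin 71.9°, cos 71.9°) = (-0.95052, 0.31068). L is at the origin and F lies 51.2 along u from L, so F = 51.2·u = (15.907, 48.666). Tangency of A1 to both parallel lines with radius 16.1 puts K and Z at L ± 16.1·n: K = (-15.303, 5.0019), Z = (15.303, -5.0019). Equal radii place V and A the same way about F: V = F + 16.1·n = (0.60333, 53.668), A = F − 16.1·n = (31.210, 43.665). Then |LV| = |V − L| = 53.672.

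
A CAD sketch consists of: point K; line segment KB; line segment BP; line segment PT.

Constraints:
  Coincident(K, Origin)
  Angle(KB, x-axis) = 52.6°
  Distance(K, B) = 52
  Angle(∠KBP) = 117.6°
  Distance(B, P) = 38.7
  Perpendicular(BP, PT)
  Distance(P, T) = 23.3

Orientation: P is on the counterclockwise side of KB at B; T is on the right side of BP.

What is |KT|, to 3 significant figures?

93.6

K is at the origin; KB runs at 52.6° with length 52.0, so B = 52.0·(cos 52.6°, sin 52.6°) = (31.6, 41.3). ∠KBP = 117.6°, so BP runs at 52.6° + (180° − 117.6°) = 115° from the x-axis; with |BP| = 38.7, P = B + 38.7·(cos 115°, sin 115°) = (15.2, 76.4). BP is perpendicular to PT; with |PT| = 23.3 on the right of BP, T = P + 23.3·(0.906, 0.423) = (36.3, 86.2). Then |KT| = |T − K| = 93.6.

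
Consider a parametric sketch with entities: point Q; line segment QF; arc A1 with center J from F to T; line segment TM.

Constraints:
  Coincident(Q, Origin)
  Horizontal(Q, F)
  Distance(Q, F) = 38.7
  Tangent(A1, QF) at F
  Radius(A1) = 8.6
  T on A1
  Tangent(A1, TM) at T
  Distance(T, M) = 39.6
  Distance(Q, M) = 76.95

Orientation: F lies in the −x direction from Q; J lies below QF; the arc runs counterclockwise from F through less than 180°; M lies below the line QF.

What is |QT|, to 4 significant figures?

46.11

Checks: ∠(JF, FQ) = 90.00° ✓; |JT| = 8.600 ✓; ∠(JT, TM) = 90.00° ✓; |TM| = 39.60 ✓; |QM| = 76.95 ✓.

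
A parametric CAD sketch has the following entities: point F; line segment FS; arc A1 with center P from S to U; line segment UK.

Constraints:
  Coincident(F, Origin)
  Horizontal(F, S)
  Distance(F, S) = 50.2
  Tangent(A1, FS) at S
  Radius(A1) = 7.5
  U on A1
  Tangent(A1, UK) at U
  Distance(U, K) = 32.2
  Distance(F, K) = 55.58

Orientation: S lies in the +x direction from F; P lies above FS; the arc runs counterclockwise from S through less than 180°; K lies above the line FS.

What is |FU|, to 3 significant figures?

57.7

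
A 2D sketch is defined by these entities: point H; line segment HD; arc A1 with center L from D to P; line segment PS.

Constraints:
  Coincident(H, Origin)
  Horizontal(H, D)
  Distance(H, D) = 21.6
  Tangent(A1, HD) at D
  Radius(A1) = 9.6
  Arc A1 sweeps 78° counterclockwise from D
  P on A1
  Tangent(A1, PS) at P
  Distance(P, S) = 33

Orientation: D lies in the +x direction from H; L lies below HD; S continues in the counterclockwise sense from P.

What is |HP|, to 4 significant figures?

14.38

H is at the origin; HD is horizontal with |HD| = 21.6 and D on the +x side, so D = (21.60, 0.000). Since A1 is tangent to HD there, LD ⟂ HD, so L = D + (0, -9.6) = (21.60, -9.600). On A1, D sits at bearing 90° from L; a 78° counterclockwise sweep puts P at bearing 168°, so P = L + 9.6·(cos 168°, sin 168°) = (12.21, -7.604). Then |HP| = |P − H| = 14.38.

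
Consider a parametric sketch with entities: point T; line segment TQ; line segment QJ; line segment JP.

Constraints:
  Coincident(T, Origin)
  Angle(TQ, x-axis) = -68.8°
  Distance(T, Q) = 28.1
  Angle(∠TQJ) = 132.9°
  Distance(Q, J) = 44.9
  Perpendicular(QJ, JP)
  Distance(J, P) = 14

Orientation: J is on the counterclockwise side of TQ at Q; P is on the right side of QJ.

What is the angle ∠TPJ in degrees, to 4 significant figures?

61.62°

T is at the origin; TQ runs at -68.8° with length 28.1, so Q = 28.1·(cos -68.8°, sin -68.8°) = (10.16, -26.20). ∠TQJ = 132.9°, so QJ runs at -68.8° + (180° − 132.9°) = -21.70° from the x-axis; with |QJ| = 44.9, J = Q + 44.9·(cos -21.70°, sin -21.70°) = (51.88, -42.80). The perpendicularity gives JP at right angles to QJ; with |JP| = 14.0 on the right of QJ, P = J + 14.0·(-0.3697, -0.9291) = (46.70, -55.81). Then cos ∠TPJ = PT·PJ / (|PT||PJ|), giving 61.62°.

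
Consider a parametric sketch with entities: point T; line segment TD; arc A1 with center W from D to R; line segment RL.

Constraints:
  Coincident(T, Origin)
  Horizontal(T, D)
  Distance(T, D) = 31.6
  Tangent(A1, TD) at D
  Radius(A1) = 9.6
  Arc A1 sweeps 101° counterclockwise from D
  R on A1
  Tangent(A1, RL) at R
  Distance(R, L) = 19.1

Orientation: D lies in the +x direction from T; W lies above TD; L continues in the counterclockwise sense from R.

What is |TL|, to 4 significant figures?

48.04

T is at the origin; TD is horizontal with |TD| = 31.6 and D on the +x side, so D = (31.60, 0.000). The tangent condition forces WD to be normal to TD, so W = D + (0, 9.6) = (31.60, 9.600). On A1, D sits at bearing -90° from W; a 101° counterclockwise sweep puts R at bearing 11°, so R = W + 9.6·(cos 11°, sin 11°) = (41.02, 11.43). A1 meets RL tangentially, so WR is at right angles to RL, so RL runs along (−sin 11°, cos 11°); with |RL| = 19.1, L = (37.38, 30.18). Then |TL| = |L − T| = 48.04.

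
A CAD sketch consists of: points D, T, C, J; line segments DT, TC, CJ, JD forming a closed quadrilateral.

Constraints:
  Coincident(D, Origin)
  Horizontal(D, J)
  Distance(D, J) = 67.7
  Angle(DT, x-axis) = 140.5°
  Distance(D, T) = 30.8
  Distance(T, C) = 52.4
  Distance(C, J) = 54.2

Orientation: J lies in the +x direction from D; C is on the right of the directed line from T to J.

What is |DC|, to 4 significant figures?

21.64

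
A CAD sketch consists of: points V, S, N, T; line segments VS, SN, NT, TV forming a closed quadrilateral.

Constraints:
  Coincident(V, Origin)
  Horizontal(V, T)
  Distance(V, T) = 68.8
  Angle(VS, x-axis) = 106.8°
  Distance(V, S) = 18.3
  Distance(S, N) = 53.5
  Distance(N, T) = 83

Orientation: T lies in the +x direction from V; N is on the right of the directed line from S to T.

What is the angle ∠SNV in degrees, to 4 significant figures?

8.706°

Checks: |SN| = 53.50 ✓; |NT| = 83.00 ✓.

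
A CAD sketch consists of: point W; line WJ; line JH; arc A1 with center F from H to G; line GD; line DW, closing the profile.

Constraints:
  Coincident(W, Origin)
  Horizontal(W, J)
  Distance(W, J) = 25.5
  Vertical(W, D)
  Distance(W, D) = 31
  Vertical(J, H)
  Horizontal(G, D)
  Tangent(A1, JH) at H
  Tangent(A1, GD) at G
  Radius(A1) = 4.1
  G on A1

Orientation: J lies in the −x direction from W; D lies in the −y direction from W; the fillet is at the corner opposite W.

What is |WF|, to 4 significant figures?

34.37

W is at the origin; W and J share the same y with |WJ| = 25.5 and J on the −x side, so J = (-25.50, 0.000). WD is vertical with |WD| = 31.0 and D on the −y side, so D = (0.000, -31.00). The virtual corner opposite W is at (-25.50, -31.00). Tangency of A1 to JH means the radius FH is perpendicular to JH and since A1 is tangent to GD there, FG ⟂ GD, with radius 4.1, so the center F sits 4.1 in from both sides at F = (-21.40, -26.90). Then |WF| = |F − W| = 34.37.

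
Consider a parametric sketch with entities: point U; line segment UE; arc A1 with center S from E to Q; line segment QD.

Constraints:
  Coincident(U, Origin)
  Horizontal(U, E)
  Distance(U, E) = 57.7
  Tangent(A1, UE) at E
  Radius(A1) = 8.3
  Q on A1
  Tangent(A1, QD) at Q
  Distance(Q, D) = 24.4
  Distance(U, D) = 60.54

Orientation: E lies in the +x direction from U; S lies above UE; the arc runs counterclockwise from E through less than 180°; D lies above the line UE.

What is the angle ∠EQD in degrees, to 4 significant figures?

117.7°

Checks: |UE| = 57.70 ✓; |SQ| = 8.300 ✓; ∠(SQ, QD) = 90.00° ✓; |QD| = 24.40 ✓; |UD| = 60.54 ✓.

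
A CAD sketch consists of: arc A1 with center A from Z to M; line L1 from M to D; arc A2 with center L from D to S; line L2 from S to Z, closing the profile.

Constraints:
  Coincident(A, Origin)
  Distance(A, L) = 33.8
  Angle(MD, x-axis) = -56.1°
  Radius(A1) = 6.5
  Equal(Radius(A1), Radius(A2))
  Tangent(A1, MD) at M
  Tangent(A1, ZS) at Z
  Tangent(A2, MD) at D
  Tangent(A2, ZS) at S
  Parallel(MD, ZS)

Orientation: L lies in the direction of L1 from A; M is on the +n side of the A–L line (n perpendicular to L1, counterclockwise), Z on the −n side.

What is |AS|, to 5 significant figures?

34.419

Tangency of A1 to both parallel lines with radius 6.5 puts M and Z at A ± 6.5·n: M = (5.3951, 3.6253), Z = (-5.3951, -3.6253). Equal radii place D and S the same way about L: D = L + 6.5·n = (24.247, -24.429), S = L − 6.5·n = (13.457, -31.680). Then |AS| = |S − A| = 34.419.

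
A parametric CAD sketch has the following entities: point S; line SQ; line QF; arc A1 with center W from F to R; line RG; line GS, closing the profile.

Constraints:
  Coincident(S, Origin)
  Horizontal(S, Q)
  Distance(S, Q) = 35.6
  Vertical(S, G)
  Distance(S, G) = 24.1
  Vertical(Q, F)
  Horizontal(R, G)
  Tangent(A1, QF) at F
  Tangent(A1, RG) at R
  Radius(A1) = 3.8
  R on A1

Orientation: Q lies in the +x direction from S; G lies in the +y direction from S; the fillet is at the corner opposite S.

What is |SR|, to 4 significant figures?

39.90

S is at the origin; SQ is horizontal with |SQ| = 35.6 and Q on the +x side, so Q = (35.60, 0.000). SG is vertical with |SG| = 24.1 and G on the +y side, so G = (0.000, 24.10). The virtual corner opposite S is at (35.60, 24.10). The tangent condition forces WF to be normal to QF and the tangent condition forces WR to be normal to RG, with radius 3.8, so the center W sits 3.8 in from both sides at W = (31.80, 20.30). That places the tangent points at F = (35.60, 20.30) on QF and R = (31.80, 24.10) on RG. Then |SR| = |R − S| = 39.90.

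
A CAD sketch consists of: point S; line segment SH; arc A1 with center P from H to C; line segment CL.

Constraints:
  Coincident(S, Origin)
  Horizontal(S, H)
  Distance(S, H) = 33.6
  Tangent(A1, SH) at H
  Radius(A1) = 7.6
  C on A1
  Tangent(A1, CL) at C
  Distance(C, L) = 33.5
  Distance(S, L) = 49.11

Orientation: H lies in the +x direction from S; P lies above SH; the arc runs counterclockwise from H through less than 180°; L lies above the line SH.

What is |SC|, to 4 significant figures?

41.92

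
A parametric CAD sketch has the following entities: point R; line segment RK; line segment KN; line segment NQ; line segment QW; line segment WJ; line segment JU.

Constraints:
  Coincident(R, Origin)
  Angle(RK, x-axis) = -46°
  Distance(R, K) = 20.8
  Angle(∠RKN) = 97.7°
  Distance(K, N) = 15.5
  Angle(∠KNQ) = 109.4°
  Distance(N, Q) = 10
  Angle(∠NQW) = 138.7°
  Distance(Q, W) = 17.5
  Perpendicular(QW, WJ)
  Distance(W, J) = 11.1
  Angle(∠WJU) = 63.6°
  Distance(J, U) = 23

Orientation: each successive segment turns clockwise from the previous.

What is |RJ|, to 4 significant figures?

4.869

∠NQW = 138.7° gives QW at 119.8° from the x-axis; with |QW| = 17.5, W = (-13.32, -8.701). QW ⟂ WJ, so WJ runs at 29.80°; with |WJ| = 11.1, J = (-3.683, -3.185). Then |RJ| = |J − R| = 4.869.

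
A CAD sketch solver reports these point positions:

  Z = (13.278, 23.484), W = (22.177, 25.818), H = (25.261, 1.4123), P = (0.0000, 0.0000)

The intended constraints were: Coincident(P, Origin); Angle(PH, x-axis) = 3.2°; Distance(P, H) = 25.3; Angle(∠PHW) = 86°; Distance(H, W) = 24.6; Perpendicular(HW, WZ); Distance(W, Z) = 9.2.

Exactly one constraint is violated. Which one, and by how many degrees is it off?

Perpendicular(HW, WZ) — off by 7.49°.

P = (0.00, 0.00) ✓; PH at 3.200° ✓; |PH| = 25.30 ✓; ∠PHW = 86.00° ✓; |HW| = 24.60 ✓; ∠(HW, WZ) = 97.49° ✗; |WZ| = 9.200 ✓.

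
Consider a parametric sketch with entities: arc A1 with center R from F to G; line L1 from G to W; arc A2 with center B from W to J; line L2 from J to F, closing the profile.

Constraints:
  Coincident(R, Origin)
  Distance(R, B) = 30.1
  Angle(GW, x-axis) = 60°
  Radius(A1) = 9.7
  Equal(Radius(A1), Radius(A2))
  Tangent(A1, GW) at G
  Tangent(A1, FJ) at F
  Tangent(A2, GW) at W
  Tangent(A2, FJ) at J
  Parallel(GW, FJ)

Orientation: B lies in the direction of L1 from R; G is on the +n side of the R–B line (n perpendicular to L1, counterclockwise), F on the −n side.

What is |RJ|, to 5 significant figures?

31.624

Tangency of A1 to both parallel lines with radius 9.7 puts G and F at R ± 9.7·n: G = (-8.4004, 4.8500), F = (8.4004, -4.8500). Equal radii place W and J the same way about B: W = B + 9.7·n = (6.6496, 30.917), J = B − 9.7·n = (23.450, 21.217). Then |RJ| = |J − R| = 31.624.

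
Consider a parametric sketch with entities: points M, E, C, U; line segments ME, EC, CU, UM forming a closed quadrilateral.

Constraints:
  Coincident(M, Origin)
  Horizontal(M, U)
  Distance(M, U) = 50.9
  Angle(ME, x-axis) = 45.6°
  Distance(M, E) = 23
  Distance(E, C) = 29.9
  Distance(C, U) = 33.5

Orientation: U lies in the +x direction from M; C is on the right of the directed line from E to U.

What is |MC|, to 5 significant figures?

24.052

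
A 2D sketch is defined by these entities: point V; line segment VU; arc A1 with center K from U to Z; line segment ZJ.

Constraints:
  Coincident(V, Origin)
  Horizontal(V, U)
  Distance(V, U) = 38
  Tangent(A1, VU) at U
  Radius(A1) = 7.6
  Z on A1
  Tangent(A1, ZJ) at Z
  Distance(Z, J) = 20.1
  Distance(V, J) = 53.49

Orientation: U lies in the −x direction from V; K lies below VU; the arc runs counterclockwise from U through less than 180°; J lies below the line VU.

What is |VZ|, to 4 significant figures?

46.22

V is at the origin; VU is horizontal with |VU| = 38.0 and U on the −x side, so U = (-38.00, 0.000). The tangent condition forces KU to be normal to VU, so K = U + (0, -7.6) = (-38.00, -7.600). Since KZ ⟂ ZJ (tangency), |KJ| = √(7.6² + 20.1²) = 21.49 regardless of where Z sits on A1. So J lies on both circle(V, 53.49) and circle(K, 21.49); the below-VU intersection is J = (-45.81, -27.62). Z is the foot of the tangent from J: Z = (-45.60, -7.522).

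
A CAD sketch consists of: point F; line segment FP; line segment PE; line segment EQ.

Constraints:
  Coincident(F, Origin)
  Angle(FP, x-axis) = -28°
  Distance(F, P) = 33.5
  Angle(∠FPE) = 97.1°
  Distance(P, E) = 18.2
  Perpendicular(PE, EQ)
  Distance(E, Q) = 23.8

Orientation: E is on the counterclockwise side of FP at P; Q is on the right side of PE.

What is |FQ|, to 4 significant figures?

61.26

∠FPE = 97.1°, so PE runs at -28.0° + (180° − 97.1°) = 54.90° from the x-axis; with |PE| = 18.2, E = P + 18.2·(cos 54.90°, sin 54.90°) = (40.04, -0.8370). PE ⟂ EQ; with |EQ| = 23.8 on the right of PE, Q = E + 23.8·(0.8181, -0.5750) = (59.52, -14.52). Then |FQ| = |Q − F| = 61.26.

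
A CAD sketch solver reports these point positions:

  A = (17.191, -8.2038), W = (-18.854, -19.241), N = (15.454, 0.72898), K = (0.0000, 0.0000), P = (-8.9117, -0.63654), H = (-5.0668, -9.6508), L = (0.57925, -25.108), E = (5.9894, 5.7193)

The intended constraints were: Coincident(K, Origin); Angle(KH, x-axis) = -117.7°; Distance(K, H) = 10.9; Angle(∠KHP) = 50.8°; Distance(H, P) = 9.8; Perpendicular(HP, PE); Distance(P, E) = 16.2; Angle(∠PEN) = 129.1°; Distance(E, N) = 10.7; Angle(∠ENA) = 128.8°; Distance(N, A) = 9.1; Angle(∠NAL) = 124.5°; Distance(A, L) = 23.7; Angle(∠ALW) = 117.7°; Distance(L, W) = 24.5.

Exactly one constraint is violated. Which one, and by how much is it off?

Distance(L, W) = 24.5 — off by 4.20.

K = (0.00, 0.00) ✓; KH at -117.7° ✓; |KH| = 10.90 ✓; ∠KHP = 50.80° ✓; |HP| = 9.800 ✓; ∠(HP, PE) = 90.00° ✓; |PE| = 16.20 ✓; ∠PEN = 129.1° ✓; |EN| = 10.70 ✓; ∠ENA = 128.8° ✓; |NA| = 9.100 ✓; ∠NAL = 124.5° ✓; |AL| = 23.70 ✓; ∠ALW = 117.7° ✓; |LW| = 20.30 ✗.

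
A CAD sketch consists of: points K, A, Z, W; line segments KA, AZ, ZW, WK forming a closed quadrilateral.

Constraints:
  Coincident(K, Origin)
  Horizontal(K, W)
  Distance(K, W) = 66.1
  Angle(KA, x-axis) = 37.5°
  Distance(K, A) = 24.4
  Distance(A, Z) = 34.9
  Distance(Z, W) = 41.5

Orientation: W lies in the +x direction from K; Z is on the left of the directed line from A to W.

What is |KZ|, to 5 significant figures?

59.297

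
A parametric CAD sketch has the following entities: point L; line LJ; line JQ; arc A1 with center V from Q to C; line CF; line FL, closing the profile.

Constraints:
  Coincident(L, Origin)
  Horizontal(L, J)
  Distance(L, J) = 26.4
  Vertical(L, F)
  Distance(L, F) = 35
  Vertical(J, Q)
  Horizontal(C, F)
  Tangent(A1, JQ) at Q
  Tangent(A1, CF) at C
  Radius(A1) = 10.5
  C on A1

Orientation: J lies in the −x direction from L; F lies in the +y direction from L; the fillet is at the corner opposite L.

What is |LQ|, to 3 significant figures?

36.0

L is at the origin; LJ is horizontal with |LJ| = 26.4 and J on the −x side, so J = (-26.4, 0.00). L and F share the same x with |LF| = 35.0 and F on the +y side, so F = (0.00, 35.0). The virtual corner opposite L is at (-26.4, 35.0). Tangency of A1 to JQ means the radius VQ is perpendicular to JQ and the tangent condition forces VC to be normal to CF, with radius 10.5, so the center V sits 10.5 in from both sides at V = (-15.9, 24.5). That places the tangent points at Q = (-26.4, 24.5) on JQ and C = (-15.9, 35.0) on CF. Then |LQ| = |Q − L| = 36.0.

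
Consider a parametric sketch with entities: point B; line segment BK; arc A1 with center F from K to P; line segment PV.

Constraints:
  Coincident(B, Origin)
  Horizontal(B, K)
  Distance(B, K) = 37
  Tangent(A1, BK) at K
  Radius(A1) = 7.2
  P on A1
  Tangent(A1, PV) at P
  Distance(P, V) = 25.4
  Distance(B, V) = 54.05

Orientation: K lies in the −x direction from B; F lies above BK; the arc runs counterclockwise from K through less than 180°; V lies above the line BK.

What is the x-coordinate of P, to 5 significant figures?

-30.680

Checks: |FP| = 7.200 ✓; ∠(FP, PV) = 90.00° ✓; |PV| = 25.40 ✓; |BV| = 54.05 ✓.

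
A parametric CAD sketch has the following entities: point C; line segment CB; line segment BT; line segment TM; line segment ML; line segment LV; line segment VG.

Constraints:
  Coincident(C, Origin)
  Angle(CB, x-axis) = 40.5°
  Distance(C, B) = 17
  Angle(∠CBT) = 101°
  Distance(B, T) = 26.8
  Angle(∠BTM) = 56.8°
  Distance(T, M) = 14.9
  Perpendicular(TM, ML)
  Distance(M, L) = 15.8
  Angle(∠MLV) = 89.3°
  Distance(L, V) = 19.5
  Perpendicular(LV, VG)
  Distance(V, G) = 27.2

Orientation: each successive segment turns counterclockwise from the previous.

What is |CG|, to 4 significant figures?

44.35

C is at the origin; CB runs at 40.5° with length 17.0, so B = (12.93, 11.04). ∠CBT = 101.0° gives BT at 119.5° from the x-axis; with |BT| = 26.8, T = (-0.2700, 34.37). ∠BTM = 56.8° gives TM at -117.3° from the x-axis; with |TM| = 14.9, M = (-7.104, 21.13). TM ⟂ ML, so ML runs at -27.30°; with |ML| = 15.8, L = (6.936, 13.88). ∠MLV = 89.3° gives LV at 63.40° from the x-axis; with |LV| = 19.5, V = (15.67, 31.32). The perpendicularity gives VG at right angles to LV, so VG runs at 153.4°; with |VG| = 27.2, G = (-8.653, 43.49). Then |CG| = |G − C| = 44.35.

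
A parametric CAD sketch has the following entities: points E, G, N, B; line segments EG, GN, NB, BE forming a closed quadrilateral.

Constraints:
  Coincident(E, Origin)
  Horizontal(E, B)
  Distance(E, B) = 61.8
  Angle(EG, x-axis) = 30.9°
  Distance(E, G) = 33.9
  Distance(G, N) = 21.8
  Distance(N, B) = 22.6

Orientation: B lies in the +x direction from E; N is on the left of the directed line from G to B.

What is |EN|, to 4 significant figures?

54.46

E is at the origin; EB is horizontal with |EB| = 61.8 and B in +x, so B = (61.8, 0). EG runs at 30.9° with |EG| = 33.9, so G = (29.09, 17.41). N is determined by |GN| = 21.8 and |NB| = 22.6 together: it lies at the intersection of circle(G, 21.8) and circle(B, 22.6). With |GB| = 37.06, the foot of the radical line on GB is 18.05 from G and the perpendicular offset is √(21.8² − 18.05²) = 12.23. Taking the left-of-GB solution: N = (50.77, 19.72).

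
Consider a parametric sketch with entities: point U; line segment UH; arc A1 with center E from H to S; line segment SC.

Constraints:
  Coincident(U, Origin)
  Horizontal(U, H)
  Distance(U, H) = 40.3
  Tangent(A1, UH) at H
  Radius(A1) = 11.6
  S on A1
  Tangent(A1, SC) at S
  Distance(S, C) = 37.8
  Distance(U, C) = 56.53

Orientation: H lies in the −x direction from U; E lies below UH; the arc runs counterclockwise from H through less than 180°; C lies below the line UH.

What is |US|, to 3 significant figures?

53.0

U is at the origin; UH is horizontal with |UH| = 40.3 and H on the −x side, so H = (-40.3, 0.00). Tangency of A1 to UH means the radius EH is perpendicular to UH, so E = H + (0, -11.6) = (-40.3, -11.6). Since ES ⟂ SC (tangency), |EC| = √(11.6² + 37.8²) = 39.5 regardless of where S sits on A1. So C lies on both circle(U, 56.53) and circle(E, 39.5); the below-UH intersection is C = (-27.9, -49.2). S is the foot of the tangent from C: S = (-49.8, -18.3).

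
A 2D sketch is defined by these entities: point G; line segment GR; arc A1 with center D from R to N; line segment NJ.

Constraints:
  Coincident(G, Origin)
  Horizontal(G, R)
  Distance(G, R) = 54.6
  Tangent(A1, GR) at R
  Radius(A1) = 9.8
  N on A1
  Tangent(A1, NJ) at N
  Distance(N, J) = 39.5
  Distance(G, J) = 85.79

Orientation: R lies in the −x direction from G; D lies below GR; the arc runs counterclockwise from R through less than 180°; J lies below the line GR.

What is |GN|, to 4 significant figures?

64.68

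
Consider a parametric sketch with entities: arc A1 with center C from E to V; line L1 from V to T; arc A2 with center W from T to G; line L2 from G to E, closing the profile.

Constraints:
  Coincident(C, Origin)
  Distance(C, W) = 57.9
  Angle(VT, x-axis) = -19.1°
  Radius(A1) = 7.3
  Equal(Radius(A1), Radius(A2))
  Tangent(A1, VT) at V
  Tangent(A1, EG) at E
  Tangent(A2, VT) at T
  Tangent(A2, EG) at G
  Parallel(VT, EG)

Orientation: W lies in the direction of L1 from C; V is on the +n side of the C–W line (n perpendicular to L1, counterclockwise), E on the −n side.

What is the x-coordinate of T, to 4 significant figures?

57.10

Tangency of A1 to both parallel lines with radius 7.3 puts V and E at C ± 7.3·n: V = (2.389, 6.898), E = (-2.389, -6.898). Equal radii place T and G the same way about W: T = W + 7.3·n = (57.10, -12.05), G = W − 7.3·n = (52.32, -25.84). So T.x = 57.10.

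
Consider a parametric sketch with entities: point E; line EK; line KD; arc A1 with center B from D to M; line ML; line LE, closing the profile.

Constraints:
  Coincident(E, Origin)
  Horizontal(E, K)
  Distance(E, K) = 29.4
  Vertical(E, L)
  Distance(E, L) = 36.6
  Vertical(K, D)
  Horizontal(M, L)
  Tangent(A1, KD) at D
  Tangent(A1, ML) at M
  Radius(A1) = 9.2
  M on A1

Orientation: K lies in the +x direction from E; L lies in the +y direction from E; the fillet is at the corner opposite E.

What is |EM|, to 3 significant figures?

41.8

E is at the origin; E and K share the same y with |EK| = 29.4 and K on the +x side, so K = (29.4, 0.00). EL is vertical with |EL| = 36.6 and L on the +y side, so L = (0.00, 36.6). The virtual corner opposite E is at (29.4, 36.6). A1 meets KD tangentially, so BD is at right angles to KD and since A1 is tangent to ML there, BM ⟂ ML, with radius 9.2, so the center B sits 9.2 in from both sides at B = (20.2, 27.4). That places the tangent points at D = (29.4, 27.4) on KD and M = (20.2, 36.6) on ML. Then |EM| = |M − E| = 41.8.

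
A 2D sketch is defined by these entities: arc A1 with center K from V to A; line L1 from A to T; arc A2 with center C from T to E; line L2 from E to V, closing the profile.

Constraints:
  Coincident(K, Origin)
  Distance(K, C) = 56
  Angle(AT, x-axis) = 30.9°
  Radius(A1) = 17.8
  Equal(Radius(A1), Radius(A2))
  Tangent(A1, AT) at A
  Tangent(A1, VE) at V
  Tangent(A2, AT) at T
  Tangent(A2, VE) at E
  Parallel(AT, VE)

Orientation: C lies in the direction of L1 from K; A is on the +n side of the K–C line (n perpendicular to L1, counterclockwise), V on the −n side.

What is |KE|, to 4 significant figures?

58.76

The slot axis is L1's direction at 30.9°, so u = (cos 30.9°, sin 30.9°) = (0.8581, 0.5135) and n = (−sin 30.9°, cos 30.9°) = (-0.5135, 0.8581). K is at the origin and C lies 56.0 along u from K, so C = 56.0·u = (48.05, 28.76). Tangency of A1 to both parallel lines with radius 17.8 puts A and V at K ± 17.8·n: A = (-9.141, 15.27), V = (9.141, -15.27). Equal radii place T and E the same way about C: T = C + 17.8·n = (38.91, 44.03), E = C − 17.8·n = (57.19, 13.48). Then |KE| = |E − K| = 58.76.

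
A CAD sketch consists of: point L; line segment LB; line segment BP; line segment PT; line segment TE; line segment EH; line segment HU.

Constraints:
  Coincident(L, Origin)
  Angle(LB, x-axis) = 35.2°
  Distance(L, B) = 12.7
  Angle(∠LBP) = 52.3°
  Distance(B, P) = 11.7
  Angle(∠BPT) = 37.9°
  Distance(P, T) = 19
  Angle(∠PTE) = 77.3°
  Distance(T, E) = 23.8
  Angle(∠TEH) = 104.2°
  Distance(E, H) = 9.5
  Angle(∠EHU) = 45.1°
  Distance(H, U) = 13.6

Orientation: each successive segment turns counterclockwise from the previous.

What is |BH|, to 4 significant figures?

17.02

L is at the origin; LB runs at 35.2° with length 12.7, so B = (10.38, 7.321). ∠LBP = 52.3° gives BP at 162.9° from the x-axis; with |BP| = 11.7, P = (-0.8050, 10.76). ∠BPT = 37.9° gives PT at -55.00° from the x-axis; with |PT| = 19.0, T = (10.09, -4.803). ∠PTE = 77.3° gives TE at 47.70° from the x-axis; with |TE| = 23.8, E = (26.11, 12.80). ∠TEH = 104.2° gives EH at 123.5° from the x-axis; with |EH| = 9.5, H = (20.87, 20.72). Then |BH| = |H − B| = 17.02.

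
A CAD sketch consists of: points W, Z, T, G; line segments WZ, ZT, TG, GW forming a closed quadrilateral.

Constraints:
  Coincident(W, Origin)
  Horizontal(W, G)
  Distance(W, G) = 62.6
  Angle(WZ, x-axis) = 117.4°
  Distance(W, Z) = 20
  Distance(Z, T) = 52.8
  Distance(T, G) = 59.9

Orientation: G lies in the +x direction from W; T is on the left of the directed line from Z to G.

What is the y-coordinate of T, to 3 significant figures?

51.3

W is at the origin; W and G share the same y with |WG| = 62.6 and G in +x, so G = (62.6, 0). WZ runs at 117.4° with |WZ| = 20.0, so Z = (-9.20, 17.8). T is determined by |ZT| = 52.8 and |TG| = 59.9 together: it lies at the intersection of circle(Z, 52.8) and circle(G, 59.9). With |ZG| = 74.0, the foot of the radical line on ZG is 31.6 from Z and the perpendicular offset is √(52.8² − 31.6²) = 42.3. Taking the left-of-ZG solution: T = (31.6, 51.3).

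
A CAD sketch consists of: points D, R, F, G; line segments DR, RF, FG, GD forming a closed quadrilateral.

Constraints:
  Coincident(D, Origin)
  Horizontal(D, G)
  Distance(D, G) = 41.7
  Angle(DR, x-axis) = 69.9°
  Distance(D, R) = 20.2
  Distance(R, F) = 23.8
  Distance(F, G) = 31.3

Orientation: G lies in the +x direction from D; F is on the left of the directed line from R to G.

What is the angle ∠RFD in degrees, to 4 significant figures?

21.15°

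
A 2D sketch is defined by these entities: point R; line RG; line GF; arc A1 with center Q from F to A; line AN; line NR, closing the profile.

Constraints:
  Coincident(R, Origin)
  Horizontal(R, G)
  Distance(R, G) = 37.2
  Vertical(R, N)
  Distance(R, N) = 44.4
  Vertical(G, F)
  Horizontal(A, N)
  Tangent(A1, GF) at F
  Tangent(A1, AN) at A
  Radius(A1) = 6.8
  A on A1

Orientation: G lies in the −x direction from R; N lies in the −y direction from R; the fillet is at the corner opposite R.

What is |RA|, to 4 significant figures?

53.81

R is at the origin; R and G share the same y with |RG| = 37.2 and G on the −x side, so G = (-37.20, 0.000). RN is vertical with |RN| = 44.4 and N on the −y side, so N = (0.000, -44.40). The virtual corner opposite R is at (-37.20, -44.40). A1 meets GF tangentially, so QF is at right angles to GF and since A1 is tangent to AN there, QA ⟂ AN, with radius 6.8, so the center Q sits 6.8 in from both sides at Q = (-30.40, -37.60). That places the tangent points at F = (-37.20, -37.60) on GF and A = (-30.40, -44.40) on AN. Then |RA| = |A − R| = 53.81.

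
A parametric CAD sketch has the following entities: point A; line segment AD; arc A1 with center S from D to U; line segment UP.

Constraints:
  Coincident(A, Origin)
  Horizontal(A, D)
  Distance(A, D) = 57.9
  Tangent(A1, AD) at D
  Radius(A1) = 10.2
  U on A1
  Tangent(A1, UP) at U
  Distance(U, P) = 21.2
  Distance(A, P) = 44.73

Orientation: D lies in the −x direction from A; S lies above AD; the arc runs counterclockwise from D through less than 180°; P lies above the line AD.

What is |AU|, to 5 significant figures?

49.396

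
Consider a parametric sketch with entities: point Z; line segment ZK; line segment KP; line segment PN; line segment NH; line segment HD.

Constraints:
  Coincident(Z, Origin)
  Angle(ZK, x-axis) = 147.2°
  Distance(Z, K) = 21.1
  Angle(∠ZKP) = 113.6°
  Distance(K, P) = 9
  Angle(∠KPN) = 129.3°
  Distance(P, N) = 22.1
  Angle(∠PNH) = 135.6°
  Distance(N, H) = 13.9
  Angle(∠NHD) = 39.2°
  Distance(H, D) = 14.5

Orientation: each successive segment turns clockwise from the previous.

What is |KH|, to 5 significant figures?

37.832

Z is at the origin; ZK runs at 147.2° with length 21.1, so K = (-17.736, 11.430). ∠ZKP = 113.6° gives KP at 80.800° from the x-axis; with |KP| = 9.0, P = (-16.297, 20.314). ∠KPN = 129.3° gives PN at 30.100° from the x-axis; with |PN| = 22.1, N = (2.8228, 31.398). ∠PNH = 135.6° gives NH at -14.300° from the x-axis; with |NH| = 13.9, H = (16.292, 27.964). Then |KH| = |H − K| = 37.832.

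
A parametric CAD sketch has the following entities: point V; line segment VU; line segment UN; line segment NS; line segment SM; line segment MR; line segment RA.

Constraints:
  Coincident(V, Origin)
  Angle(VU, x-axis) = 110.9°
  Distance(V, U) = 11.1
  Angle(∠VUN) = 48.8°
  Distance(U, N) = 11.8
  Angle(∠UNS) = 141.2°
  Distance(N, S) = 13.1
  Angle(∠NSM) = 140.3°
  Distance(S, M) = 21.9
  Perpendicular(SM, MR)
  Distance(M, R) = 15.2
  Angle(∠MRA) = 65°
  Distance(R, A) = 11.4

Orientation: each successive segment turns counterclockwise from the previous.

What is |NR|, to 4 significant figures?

32.70

V is at the origin; VU runs at 110.9° with length 11.1, so U = (-3.960, 10.37). ∠VUN = 48.8° gives UN at -117.9° from the x-axis; with |UN| = 11.8, N = (-9.481, -0.05876). ∠UNS = 141.2° gives NS at -79.10° from the x-axis; with |NS| = 13.1, S = (-7.004, -12.92). ∠NSM = 140.3° gives SM at -39.40° from the x-axis; with |SM| = 21.9, M = (9.919, -26.82). SM ⟂ MR, so MR runs at 50.60°; with |MR| = 15.2, R = (19.57, -15.08). Then |NR| = |R − N| = 32.70.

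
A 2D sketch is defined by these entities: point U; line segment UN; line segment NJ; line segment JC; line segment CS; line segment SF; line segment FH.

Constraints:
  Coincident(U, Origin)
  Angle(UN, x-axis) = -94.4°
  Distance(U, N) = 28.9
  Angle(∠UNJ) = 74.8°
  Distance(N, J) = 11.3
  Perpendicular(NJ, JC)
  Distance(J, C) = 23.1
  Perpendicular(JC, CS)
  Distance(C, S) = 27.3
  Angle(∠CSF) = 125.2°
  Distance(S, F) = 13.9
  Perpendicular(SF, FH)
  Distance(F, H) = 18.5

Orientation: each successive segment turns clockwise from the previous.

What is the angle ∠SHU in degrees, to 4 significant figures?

49.45°

U is at the origin; UN runs at -94.4° with length 28.9, so N = (-2.217, -28.81). ∠UNJ = 74.8° gives NJ at 160.4° from the x-axis; with |NJ| = 11.3, J = (-12.86, -25.02). NJ ⟂ JC, so JC runs at 70.40°; with |JC| = 23.1, C = (-5.113, -3.263). The perpendicularity gives CS at right angles to JC, so CS runs at -19.60°; with |CS| = 27.3, S = (20.60, -12.42). ∠CSF = 125.2° gives SF at -74.40° from the x-axis; with |SF| = 13.9, F = (24.34, -25.81). SF is perpendicular to FH, so FH runs at -164.4°; with |FH| = 18.5, H = (6.524, -30.78). Then cos ∠SHU = HS·HU / (|HS||HU|), giving 49.45°.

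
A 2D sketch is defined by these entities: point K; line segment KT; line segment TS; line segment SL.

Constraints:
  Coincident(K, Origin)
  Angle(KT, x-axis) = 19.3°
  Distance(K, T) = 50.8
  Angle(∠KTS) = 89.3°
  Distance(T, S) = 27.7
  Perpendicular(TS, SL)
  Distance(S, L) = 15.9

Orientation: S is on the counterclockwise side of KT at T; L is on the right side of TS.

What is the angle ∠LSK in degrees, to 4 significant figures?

151.9°

∠KTS = 89.3°, so TS runs at 19.3° + (180° − 89.3°) = 110.0° from the x-axis; with |TS| = 27.7, S = T + 27.7·(cos 110.0°, sin 110.0°) = (38.47, 42.82). The perpendicularity gives SL at right angles to TS; with |SL| = 15.9 on the right of TS, L = S + 15.9·(0.9397, 0.3420) = (53.41, 48.26). Then cos ∠LSK = SL·SK / (|SL||SK|), giving 151.9°.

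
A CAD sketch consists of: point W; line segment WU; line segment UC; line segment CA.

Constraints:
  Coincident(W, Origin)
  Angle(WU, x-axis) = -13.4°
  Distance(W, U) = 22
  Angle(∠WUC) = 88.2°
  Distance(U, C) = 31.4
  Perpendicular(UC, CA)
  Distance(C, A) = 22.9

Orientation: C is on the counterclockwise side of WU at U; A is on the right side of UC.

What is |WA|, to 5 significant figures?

54.388

∠WUC = 88.2°, so UC runs at -13.4° + (180° − 88.2°) = 78.400° from the x-axis; with |UC| = 31.4, C = U + 31.4·(cos 78.400°, sin 78.400°) = (27.715, 25.660). UC ⟂ CA; with |CA| = 22.9 on the right of UC, A = C + 22.9·(0.97958, -0.20108) = (50.147, 21.056). Then |WA| = |A − W| = 54.388.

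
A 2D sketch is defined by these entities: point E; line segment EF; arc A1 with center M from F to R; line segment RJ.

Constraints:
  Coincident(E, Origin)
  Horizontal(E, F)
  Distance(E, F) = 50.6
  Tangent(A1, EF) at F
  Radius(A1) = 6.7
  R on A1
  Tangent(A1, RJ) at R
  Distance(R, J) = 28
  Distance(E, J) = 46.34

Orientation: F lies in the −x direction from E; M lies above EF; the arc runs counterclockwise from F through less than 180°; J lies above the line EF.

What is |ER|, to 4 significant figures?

44.52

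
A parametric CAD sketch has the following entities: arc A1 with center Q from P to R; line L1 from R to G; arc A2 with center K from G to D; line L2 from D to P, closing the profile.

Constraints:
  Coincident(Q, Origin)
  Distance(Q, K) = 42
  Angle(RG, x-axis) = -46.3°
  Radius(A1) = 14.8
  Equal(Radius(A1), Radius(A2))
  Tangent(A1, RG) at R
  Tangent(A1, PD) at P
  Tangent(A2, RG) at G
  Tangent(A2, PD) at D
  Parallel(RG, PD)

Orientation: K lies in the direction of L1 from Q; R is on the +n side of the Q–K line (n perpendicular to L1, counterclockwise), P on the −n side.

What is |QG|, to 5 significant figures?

44.531

The slot axis is L1's direction at -46.3°, so u = (cos -46.3°, sin -46.3°) = (0.69088, -0.72297) and n = (−sin -46.3°, cos -46.3°) = (0.72297, 0.69088). Q is at the origin and K lies 42.0 along u from Q, so K = 42.0·u = (29.017, -30.365). Tangency of A1 to both parallel lines with radius 14.8 puts R and P at Q ± 14.8·n: R = (10.700, 10.225), P = (-10.700, -10.225). Equal radii place G and D the same way about K: G = K + 14.8·n = (39.717, -20.140), D = K − 14.8·n = (18.317, -40.590). Then |QG| = |G − Q| = 44.531.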